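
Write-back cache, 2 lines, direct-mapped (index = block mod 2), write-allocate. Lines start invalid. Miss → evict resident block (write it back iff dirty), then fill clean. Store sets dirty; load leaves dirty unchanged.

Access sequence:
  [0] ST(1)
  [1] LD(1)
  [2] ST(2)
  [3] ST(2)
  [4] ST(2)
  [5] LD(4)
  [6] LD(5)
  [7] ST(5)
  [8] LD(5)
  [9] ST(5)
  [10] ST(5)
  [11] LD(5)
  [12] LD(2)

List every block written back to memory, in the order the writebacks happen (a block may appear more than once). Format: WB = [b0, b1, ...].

0: W B1 -> L1 miss  d=D]
1: R B1 -> L1 hit  d=D]
2: W B2 -> L0 miss  d=D]
3: W B2 -> L0 hit  d=D]
4: W B2 -> L0 hit  d=D]
5: R B4 -> L0 miss wb->B2  d=-]
6: R B5 -> L1 miss wb->B1  d=-]
7: W B5 -> L1 hit  d=D]
8: R B5 -> L1 hit  d=D]
9: W B5 -> L1 hit  d=D]
10: W B5 -> L1 hit  d=D]
11: R B5 -> L1 hit  d=D]
12: R B2 -> L0 miss  d=-]

WB = [2, 1]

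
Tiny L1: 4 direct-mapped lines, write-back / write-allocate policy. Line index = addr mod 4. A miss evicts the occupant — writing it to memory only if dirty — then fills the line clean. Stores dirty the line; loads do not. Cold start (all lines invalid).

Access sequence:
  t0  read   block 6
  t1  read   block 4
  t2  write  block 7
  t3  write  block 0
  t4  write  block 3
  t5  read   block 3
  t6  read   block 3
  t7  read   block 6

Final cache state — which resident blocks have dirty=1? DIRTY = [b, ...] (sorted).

  0 | R B6 → L2 miss [-]
  1 | R B4 → L0 miss [-]
  2 | W B7 → L3 miss [D]
  3 | W B0 → L0 miss [D]
  4 | W B3 → L3 miss wb→B7 [D]
  5 | R B3 → L3 hit [D]
  6 | R B3 → L3 hit [D]
  7 | R B6 → L2 hit [-]

DIRTY = [0, 3]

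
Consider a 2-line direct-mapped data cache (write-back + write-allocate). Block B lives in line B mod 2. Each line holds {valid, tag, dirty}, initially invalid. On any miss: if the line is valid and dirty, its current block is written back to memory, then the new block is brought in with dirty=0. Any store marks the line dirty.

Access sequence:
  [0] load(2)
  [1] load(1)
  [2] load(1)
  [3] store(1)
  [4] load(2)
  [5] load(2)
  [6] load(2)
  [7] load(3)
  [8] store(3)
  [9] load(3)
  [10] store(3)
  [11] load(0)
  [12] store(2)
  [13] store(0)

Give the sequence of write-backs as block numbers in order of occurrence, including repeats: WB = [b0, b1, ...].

WB = [1, 2]

0: R B2 → L0 miss [-]
1: R B1 → L1 miss [-]
2: R B1 → L1 hit [-]
3: W B1 → L1 hit [D]
4: R B2 → L0 hit [-]
5: R B2 → L0 hit [-]
6: R B2 → L0 hit [-]
7: R B3 → L1 miss wb→B1 [-]
8: W B3 → L1 hit [D]
9: R B3 → L1 hit [D]
10: W B3 → L1 hit [D]
11: R B0 → L0 miss [-]
12: W B2 → L0 miss [D]
13: W B0 → L0 miss wb→B2 [D]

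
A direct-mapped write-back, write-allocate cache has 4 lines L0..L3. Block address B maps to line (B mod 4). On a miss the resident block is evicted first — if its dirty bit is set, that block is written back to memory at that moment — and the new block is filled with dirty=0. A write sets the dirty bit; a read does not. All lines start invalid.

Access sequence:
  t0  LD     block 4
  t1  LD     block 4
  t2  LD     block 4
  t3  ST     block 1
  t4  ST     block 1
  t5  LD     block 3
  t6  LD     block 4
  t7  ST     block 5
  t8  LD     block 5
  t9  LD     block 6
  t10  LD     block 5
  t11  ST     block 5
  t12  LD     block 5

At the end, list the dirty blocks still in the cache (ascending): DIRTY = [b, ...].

DIRTY = [5]

0: R B4 -> L0 miss  d=-]
1: R B4 -> L0 hit  d=-]
2: R B4 -> L0 hit  d=-]
3: W B1 -> L1 miss  d=D]
4: W B1 -> L1 hit  d=D]
5: R B3 -> L3 miss  d=-]
6: R B4 -> L0 hit  d=-]
7: W B5 -> L1 miss wb->B1  d=D]
8: R B5 -> L1 hit  d=D]
9: R B6 -> L2 miss  d=-]
10: R B5 -> L1 hit  d=D]
11: W B5 -> L1 hit  d=D]
12: R B5 -> L1 hit  d=D]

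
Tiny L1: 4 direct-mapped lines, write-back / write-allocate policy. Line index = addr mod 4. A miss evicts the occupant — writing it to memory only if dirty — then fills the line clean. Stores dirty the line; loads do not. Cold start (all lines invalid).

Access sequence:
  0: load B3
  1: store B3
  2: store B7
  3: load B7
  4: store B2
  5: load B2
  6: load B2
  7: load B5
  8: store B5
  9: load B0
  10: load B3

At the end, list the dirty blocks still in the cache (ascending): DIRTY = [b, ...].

  0 | R B3 → L3 miss [-]
  1 | W B3 → L3 hit [D]
  2 | W B7 → L3 miss wb→B3 [D]
  3 | R B7 → L3 hit [D]
  4 | W B2 → L2 miss [D]
  5 | R B2 → L2 hit [D]
  6 | R B2 → L2 hit [D]
  7 | R B5 → L1 miss [-]
  8 | W B5 → L1 hit [D]
  9 | R B0 → L0 miss [-]
  10 | R B3 → L3 miss wb→B7 [-]

DIRTY = [2, 5]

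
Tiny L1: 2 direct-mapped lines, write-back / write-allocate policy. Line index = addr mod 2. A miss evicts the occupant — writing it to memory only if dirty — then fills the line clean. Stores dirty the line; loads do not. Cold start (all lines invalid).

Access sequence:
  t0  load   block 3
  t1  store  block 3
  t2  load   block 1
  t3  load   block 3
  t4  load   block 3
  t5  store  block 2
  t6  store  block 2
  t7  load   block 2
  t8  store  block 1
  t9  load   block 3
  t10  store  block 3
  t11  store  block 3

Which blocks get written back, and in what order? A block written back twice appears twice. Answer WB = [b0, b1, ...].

  0 | R B3 → L1 miss [-]
  1 | W B3 → L1 hit [D]
  2 | R B1 → L1 miss wb→B3 [-]
  3 | R B3 → L1 miss [-]
  4 | R B3 → L1 hit [-]
  5 | W B2 → L0 miss [D]
  6 | W B2 → L0 hit [D]
  7 | R B2 → L0 hit [D]
  8 | W B1 → L1 miss [D]
  9 | R B3 → L1 miss wb→B1 [-]
  10 | W B3 → L1 hit [D]
  11 | W B3 → L1 hit [D]

WB = [3, 1]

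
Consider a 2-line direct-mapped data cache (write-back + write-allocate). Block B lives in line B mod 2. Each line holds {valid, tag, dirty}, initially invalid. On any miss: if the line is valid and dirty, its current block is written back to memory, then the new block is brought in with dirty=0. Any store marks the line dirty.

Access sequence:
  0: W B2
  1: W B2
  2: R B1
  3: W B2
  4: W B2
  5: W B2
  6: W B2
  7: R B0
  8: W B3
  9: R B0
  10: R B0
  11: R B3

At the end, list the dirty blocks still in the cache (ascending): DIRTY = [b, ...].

  0 | W B2 → L0 miss [D]
  1 | W B2 → L0 hit [D]
  2 | R B1 → L1 miss [-]
  3 | W B2 → L0 hit [D]
  4 | W B2 → L0 hit [D]
  5 | W B2 → L0 hit [D]
  6 | W B2 → L0 hit [D]
  7 | R B0 → L0 miss wb→B2 [-]
  8 | W B3 → L1 miss [D]
  9 | R B0 → L0 hit [-]
  10 | R B0 → L0 hit [-]
  11 | R B3 → L1 hit [D]

DIRTY = [3]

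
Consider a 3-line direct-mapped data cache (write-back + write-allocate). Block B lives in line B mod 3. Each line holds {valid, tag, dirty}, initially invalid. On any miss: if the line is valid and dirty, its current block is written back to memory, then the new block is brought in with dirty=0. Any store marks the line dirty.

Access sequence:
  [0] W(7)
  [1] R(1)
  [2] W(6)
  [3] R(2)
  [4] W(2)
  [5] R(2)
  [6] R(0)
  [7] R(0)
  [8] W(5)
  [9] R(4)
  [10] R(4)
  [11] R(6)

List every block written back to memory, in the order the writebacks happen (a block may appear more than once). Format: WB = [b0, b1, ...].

0: W B7 → L1 miss [D]
1: R B1 → L1 miss wb→B7 [-]
2: W B6 → L0 miss [D]
3: R B2 → L2 miss [-]
4: W B2 → L2 hit [D]
5: R B2 → L2 hit [D]
6: R B0 → L0 miss wb→B6 [-]
7: R B0 → L0 hit [-]
8: W B5 → L2 miss wb→B2 [D]
9: R B4 → L1 miss [-]
10: R B4 → L1 hit [-]
11: R B6 → L0 miss [-]

WB = [7, 6, 2]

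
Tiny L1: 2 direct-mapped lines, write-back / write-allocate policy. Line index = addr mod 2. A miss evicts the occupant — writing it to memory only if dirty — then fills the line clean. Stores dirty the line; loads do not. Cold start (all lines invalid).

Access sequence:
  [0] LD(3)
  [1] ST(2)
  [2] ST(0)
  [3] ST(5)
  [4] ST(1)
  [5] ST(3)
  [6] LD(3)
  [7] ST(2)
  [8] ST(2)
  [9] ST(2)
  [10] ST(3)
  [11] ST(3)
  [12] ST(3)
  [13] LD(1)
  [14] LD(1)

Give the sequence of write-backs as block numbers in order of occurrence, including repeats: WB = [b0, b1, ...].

0: R B3 → L1 miss [-]
1: W B2 → L0 miss [D]
2: W B0 → L0 miss wb→B2 [D]
3: W B5 → L1 miss [D]
4: W B1 → L1 miss wb→B5 [D]
5: W B3 → L1 miss wb→B1 [D]
6: R B3 → L1 hit [D]
7: W B2 → L0 miss wb→B0 [D]
8: W B2 → L0 hit [D]
9: W B2 → L0 hit [D]
10: W B3 → L1 hit [D]
11: W B3 → L1 hit [D]
12: W B3 → L1 hit [D]
13: R B1 → L1 miss wb→B3 [-]
14: R B1 → L1 hit [-]

WB = [2, 5, 1, 0, 3]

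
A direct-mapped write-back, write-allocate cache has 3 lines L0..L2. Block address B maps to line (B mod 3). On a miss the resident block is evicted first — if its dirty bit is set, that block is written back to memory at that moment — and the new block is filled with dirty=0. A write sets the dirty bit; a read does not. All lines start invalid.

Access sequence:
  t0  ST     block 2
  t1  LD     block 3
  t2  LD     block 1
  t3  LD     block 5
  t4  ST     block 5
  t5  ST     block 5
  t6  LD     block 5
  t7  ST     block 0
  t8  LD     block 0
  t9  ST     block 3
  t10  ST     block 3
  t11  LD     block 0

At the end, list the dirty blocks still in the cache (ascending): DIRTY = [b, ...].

  0 | W B2 → L2 miss [D]
  1 | R B3 → L0 miss [-]
  2 | R B1 → L1 miss [-]
  3 | R B5 → L2 miss wb→B2 [-]
  4 | W B5 → L2 hit [D]
  5 | W B5 → L2 hit [D]
  6 | R B5 → L2 hit [D]
  7 | W B0 → L0 miss [D]
  8 | R B0 → L0 hit [D]
  9 | W B3 → L0 miss wb→B0 [D]
  10 | W B3 → L0 hit [D]
  11 | R B0 → L0 miss wb→B3 [-]

DIRTY = [5]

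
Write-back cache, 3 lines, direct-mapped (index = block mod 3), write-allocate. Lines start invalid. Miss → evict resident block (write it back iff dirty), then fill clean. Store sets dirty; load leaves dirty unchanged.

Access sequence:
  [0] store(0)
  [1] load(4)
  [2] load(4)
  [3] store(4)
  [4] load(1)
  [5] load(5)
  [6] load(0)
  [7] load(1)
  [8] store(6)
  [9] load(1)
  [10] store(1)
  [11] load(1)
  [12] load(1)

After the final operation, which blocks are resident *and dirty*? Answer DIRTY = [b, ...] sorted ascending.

DIRTY = [1, 6]

0: W B0 → L0 miss [D]
1: R B4 → L1 miss [-]
2: R B4 → L1 hit [-]
3: W B4 → L1 hit [D]
4: R B1 → L1 miss wb→B4 [-]
5: R B5 → L2 miss [-]
6: R B0 → L0 hit [D]
7: R B1 → L1 hit [-]
8: W B6 → L0 miss wb→B0 [D]
9: R B1 → L1 hit [-]
10: W B1 → L1 hit [D]
11: R B1 → L1 hit [D]
12: R B1 → L1 hit [D]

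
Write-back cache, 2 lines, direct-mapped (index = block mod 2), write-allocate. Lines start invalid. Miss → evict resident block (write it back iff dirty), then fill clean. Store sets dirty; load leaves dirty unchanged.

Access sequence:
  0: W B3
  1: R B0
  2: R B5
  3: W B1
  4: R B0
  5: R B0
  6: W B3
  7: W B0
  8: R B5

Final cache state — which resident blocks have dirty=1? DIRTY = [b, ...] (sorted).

0: W B3 -> L1 miss  d=D]
1: R B0 -> L0 miss  d=-]
2: R B5 -> L1 miss wb->B3  d=-]
3: W B1 -> L1 miss  d=D]
4: R B0 -> L0 hit  d=-]
5: R B0 -> L0 hit  d=-]
6: W B3 -> L1 miss wb->B1  d=D]
7: W B0 -> L0 hit  d=D]
8: R B5 -> L1 miss wb->B3  d=-]

DIRTY = [0]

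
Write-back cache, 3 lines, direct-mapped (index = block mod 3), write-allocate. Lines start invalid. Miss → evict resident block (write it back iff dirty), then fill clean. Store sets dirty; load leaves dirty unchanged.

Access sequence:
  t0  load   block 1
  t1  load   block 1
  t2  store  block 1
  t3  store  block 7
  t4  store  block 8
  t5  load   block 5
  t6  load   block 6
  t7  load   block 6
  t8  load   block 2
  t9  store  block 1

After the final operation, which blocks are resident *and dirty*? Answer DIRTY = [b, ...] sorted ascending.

DIRTY = [1]

0: R B1 → L1 miss [-]
1: R B1 → L1 hit [-]
2: W B1 → L1 hit [D]
3: W B7 → L1 miss wb→B1 [D]
4: W B8 → L2 miss [D]
5: R B5 → L2 miss wb→B8 [-]
6: R B6 → L0 miss [-]
7: R B6 → L0 hit [-]
8: R B2 → L2 miss [-]
9: W B1 → L1 miss wb→B7 [D]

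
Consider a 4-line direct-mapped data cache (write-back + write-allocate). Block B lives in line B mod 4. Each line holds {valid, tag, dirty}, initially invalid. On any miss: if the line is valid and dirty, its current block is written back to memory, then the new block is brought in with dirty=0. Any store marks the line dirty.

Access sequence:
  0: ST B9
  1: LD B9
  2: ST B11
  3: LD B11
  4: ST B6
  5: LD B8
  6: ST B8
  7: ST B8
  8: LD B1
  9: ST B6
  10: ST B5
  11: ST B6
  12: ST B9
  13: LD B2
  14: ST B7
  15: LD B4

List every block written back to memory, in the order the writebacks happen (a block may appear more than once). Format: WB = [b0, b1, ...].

WB = [9, 5, 6, 11, 8]

0: W B9 → L1 miss [D]
1: R B9 → L1 hit [D]
2: W B11 → L3 miss [D]
3: R B11 → L3 hit [D]
4: W B6 → L2 miss [D]
5: R B8 → L0 miss [-]
6: W B8 → L0 hit [D]
7: W B8 → L0 hit [D]
8: R B1 → L1 miss wb→B9 [-]
9: W B6 → L2 hit [D]
10: W B5 → L1 miss [D]
11: W B6 → L2 hit [D]
12: W B9 → L1 miss wb→B5 [D]
13: R B2 → L2 miss wb→B6 [-]
14: W B7 → L3 miss wb→B11 [D]
15: R B4 → L0 miss wb→B8 [-]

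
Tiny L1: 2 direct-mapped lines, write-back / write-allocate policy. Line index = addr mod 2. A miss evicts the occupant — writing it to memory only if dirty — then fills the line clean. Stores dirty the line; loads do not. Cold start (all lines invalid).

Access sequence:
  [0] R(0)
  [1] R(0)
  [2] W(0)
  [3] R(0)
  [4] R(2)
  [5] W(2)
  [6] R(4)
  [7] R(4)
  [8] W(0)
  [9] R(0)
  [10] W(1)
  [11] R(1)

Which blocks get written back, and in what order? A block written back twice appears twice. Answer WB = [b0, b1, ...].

0: R B0 -> L0 miss  d=-]
1: R B0 -> L0 hit  d=-]
2: W B0 -> L0 hit  d=D]
3: R B0 -> L0 hit  d=D]
4: R B2 -> L0 miss wb->B0  d=-]
5: W B2 -> L0 hit  d=D]
6: R B4 -> L0 miss wb->B2  d=-]
7: R B4 -> L0 hit  d=-]
8: W B0 -> L0 miss  d=D]
9: R B0 -> L0 hit  d=D]
10: W B1 -> L1 miss  d=D]
11: R B1 -> L1 hit  d=D]

WB = [0, 2]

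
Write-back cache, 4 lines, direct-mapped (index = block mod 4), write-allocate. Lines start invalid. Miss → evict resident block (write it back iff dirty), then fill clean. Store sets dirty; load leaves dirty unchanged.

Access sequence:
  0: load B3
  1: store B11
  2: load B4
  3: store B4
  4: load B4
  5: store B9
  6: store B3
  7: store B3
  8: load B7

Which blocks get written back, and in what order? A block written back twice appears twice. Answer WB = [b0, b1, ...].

0: R B3 -> L3 miss  d=-]
1: W B11 -> L3 miss  d=D]
2: R B4 -> L0 miss  d=-]
3: W B4 -> L0 hit  d=D]
4: R B4 -> L0 hit  d=D]
5: W B9 -> L1 miss  d=D]
6: W B3 -> L3 miss wb->B11  d=D]
7: W B3 -> L3 hit  d=D]
8: R B7 -> L3 miss wb->B3  d=-]

WB = [11, 3]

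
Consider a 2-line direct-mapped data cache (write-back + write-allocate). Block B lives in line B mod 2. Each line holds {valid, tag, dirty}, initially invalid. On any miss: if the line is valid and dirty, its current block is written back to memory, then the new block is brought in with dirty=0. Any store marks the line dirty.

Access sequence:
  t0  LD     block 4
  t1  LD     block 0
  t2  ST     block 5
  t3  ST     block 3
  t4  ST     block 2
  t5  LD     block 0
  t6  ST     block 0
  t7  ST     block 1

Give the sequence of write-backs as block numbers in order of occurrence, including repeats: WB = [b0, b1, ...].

0: R B4 -> L0 miss  d=-]
1: R B0 -> L0 miss  d=-]
2: W B5 -> L1 miss  d=D]
3: W B3 -> L1 miss wb->B5  d=D]
4: W B2 -> L0 miss  d=D]
5: R B0 -> L0 miss wb->B2  d=-]
6: W B0 -> L0 hit  d=D]
7: W B1 -> L1 miss wb->B3  d=D]

WB = [5, 2, 3]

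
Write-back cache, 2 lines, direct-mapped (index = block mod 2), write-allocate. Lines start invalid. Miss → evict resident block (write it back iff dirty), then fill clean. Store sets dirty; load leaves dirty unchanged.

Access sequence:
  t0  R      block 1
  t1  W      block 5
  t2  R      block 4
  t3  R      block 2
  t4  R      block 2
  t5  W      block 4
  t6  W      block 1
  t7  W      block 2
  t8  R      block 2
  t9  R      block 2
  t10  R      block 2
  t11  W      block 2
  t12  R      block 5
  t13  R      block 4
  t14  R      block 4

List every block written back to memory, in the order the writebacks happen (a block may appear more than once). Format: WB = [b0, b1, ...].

WB = [5, 4, 1, 2]

0: R B1 -> L1 miss  d=-]
1: W B5 -> L1 miss  d=D]
2: R B4 -> L0 miss  d=-]
3: R B2 -> L0 miss  d=-]
4: R B2 -> L0 hit  d=-]
5: W B4 -> L0 miss  d=D]
6: W B1 -> L1 miss wb->B5  d=D]
7: W B2 -> L0 miss wb->B4  d=D]
8: R B2 -> L0 hit  d=D]
9: R B2 -> L0 hit  d=D]
10: R B2 -> L0 hit  d=D]
11: W B2 -> L0 hit  d=D]
12: R B5 -> L1 miss wb->B1  d=-]
13: R B4 -> L0 miss wb->B2  d=-]
14: R B4 -> L0 hit  d=-]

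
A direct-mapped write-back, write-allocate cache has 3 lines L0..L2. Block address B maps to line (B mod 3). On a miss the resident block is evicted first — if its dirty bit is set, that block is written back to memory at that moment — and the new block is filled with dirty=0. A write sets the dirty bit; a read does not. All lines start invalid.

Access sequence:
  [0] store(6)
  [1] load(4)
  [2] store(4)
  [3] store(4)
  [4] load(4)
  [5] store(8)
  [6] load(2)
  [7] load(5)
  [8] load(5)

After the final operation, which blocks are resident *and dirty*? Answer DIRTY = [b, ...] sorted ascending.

  0 | W B6 → L0 miss [D]
  1 | R B4 → L1 miss [-]
  2 | W B4 → L1 hit [D]
  3 | W B4 → L1 hit [D]
  4 | R B4 → L1 hit [D]
  5 | W B8 → L2 miss [D]
  6 | R B2 → L2 miss wb→B8 [-]
  7 | R B5 → L2 miss [-]
  8 | R B5 → L2 hit [-]

DIRTY = [4, 6]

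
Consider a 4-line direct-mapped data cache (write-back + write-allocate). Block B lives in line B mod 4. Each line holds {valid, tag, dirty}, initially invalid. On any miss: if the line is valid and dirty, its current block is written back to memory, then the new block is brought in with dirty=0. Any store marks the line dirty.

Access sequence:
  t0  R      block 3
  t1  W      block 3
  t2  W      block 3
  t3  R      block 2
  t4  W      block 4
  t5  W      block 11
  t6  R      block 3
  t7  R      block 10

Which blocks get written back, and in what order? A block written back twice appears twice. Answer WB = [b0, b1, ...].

WB = [3, 11]

0: R B3 -> L3 miss  d=-]
1: W B3 -> L3 hit  d=D]
2: W B3 -> L3 hit  d=D]
3: R B2 -> L2 miss  d=-]
4: W B4 -> L0 miss  d=D]
5: W B11 -> L3 miss wb->B3  d=D]
6: R B3 -> L3 miss wb->B11  d=-]
7: R B10 -> L2 miss  d=-]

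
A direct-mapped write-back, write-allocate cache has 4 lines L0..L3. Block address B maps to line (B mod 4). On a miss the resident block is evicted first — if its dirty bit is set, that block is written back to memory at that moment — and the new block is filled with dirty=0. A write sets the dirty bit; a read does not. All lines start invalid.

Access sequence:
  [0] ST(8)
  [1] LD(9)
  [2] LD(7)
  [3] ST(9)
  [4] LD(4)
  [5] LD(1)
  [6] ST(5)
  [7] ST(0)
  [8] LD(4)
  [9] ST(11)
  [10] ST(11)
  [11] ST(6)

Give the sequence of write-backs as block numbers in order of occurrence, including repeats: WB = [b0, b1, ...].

0: W B8 → L0 miss [D]
1: R B9 → L1 miss [-]
2: R B7 → L3 miss [-]
3: W B9 → L1 hit [D]
4: R B4 → L0 miss wb→B8 [-]
5: R B1 → L1 miss wb→B9 [-]
6: W B5 → L1 miss [D]
7: W B0 → L0 miss [D]
8: R B4 → L0 miss wb→B0 [-]
9: W B11 → L3 miss [D]
10: W B11 → L3 hit [D]
11: W B6 → L2 miss [D]

WB = [8, 9, 0]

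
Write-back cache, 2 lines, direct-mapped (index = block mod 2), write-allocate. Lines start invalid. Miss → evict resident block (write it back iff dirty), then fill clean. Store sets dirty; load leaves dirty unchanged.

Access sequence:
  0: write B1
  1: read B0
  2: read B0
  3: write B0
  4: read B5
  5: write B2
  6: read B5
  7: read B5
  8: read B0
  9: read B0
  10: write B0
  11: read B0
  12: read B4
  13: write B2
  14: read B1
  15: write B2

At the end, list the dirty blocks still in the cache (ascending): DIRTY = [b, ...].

DIRTY = [2]

0: W B1 → L1 miss [D]
1: R B0 → L0 miss [-]
2: R B0 → L0 hit [-]
3: W B0 → L0 hit [D]
4: R B5 → L1 miss wb→B1 [-]
5: W B2 → L0 miss wb→B0 [D]
6: R B5 → L1 hit [-]
7: R B5 → L1 hit [-]
8: R B0 → L0 miss wb→B2 [-]
9: R B0 → L0 hit [-]
10: W B0 → L0 hit [D]
11: R B0 → L0 hit [D]
12: R B4 → L0 miss wb→B0 [-]
13: W B2 → L0 miss [D]
14: R B1 → L1 miss [-]
15: W B2 → L0 hit [D]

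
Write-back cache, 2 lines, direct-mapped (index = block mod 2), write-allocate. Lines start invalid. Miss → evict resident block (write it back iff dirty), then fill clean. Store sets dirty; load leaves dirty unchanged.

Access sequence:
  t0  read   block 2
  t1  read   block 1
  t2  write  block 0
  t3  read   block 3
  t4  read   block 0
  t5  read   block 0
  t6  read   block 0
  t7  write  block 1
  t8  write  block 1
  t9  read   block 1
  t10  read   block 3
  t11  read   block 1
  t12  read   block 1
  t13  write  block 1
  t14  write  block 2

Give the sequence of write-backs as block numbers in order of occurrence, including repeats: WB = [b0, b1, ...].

0: R B2 -> L0 miss  d=-]
1: R B1 -> L1 miss  d=-]
2: W B0 -> L0 miss  d=D]
3: R B3 -> L1 miss  d=-]
4: R B0 -> L0 hit  d=D]
5: R B0 -> L0 hit  d=D]
6: R B0 -> L0 hit  d=D]
7: W B1 -> L1 miss  d=D]
8: W B1 -> L1 hit  d=D]
9: R B1 -> L1 hit  d=D]
10: R B3 -> L1 miss wb->B1  d=-]
11: R B1 -> L1 miss  d=-]
12: R B1 -> L1 hit  d=-]
13: W B1 -> L1 hit  d=D]
14: W B2 -> L0 miss wb->B0  d=D]

WB = [1, 0]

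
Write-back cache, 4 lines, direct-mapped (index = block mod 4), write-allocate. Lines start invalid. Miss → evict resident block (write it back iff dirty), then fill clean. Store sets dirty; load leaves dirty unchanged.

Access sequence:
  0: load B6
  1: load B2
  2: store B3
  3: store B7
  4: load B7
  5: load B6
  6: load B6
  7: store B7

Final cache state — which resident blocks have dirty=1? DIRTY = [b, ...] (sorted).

  0 | R B6 → L2 miss [-]
  1 | R B2 → L2 miss [-]
  2 | W B3 → L3 miss [D]
  3 | W B7 → L3 miss wb→B3 [D]
  4 | R B7 → L3 hit [D]
  5 | R B6 → L2 miss [-]
  6 | R B6 → L2 hit [-]
  7 | W B7 → L3 hit [D]

DIRTY = [7]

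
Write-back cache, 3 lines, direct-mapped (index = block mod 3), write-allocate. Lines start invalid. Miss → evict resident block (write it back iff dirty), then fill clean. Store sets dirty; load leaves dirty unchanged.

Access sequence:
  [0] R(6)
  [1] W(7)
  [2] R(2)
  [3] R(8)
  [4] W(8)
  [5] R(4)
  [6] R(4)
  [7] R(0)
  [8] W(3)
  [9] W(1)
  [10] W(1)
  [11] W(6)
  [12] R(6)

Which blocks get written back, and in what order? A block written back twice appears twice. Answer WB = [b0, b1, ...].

WB = [7, 3]

0: R B6 → L0 miss [-]
1: W B7 → L1 miss [D]
2: R B2 → L2 miss [-]
3: R B8 → L2 miss [-]
4: W B8 → L2 hit [D]
5: R B4 → L1 miss wb→B7 [-]
6: R B4 → L1 hit [-]
7: R B0 → L0 miss [-]
8: W B3 → L0 miss [D]
9: W B1 → L1 miss [D]
10: W B1 → L1 hit [D]
11: W B6 → L0 miss wb→B3 [D]
12: R B6 → L0 hit [D]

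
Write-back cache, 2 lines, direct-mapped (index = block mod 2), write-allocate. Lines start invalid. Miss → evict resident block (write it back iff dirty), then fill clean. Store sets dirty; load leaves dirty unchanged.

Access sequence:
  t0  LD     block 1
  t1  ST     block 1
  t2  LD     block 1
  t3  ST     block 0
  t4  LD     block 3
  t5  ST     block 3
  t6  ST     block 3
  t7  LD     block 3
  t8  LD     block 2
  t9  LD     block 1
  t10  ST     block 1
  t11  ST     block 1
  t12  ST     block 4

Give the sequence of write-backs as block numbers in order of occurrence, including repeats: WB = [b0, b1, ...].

0: R B1 → L1 miss [-]
1: W B1 → L1 hit [D]
2: R B1 → L1 hit [D]
3: W B0 → L0 miss [D]
4: R B3 → L1 miss wb→B1 [-]
5: W B3 → L1 hit [D]
6: W B3 → L1 hit [D]
7: R B3 → L1 hit [D]
8: R B2 → L0 miss wb→B0 [-]
9: R B1 → L1 miss wb→B3 [-]
10: W B1 → L1 hit [D]
11: W B1 → L1 hit [D]
12: W B4 → L0 miss [D]

WB = [1, 0, 3]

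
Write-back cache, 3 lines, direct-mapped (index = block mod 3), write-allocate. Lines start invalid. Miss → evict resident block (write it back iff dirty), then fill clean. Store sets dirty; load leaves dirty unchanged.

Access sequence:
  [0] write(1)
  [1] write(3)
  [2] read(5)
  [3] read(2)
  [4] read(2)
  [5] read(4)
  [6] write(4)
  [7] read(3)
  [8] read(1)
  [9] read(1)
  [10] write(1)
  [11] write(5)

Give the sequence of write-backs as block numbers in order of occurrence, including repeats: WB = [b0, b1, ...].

WB = [1, 4]

0: W B1 -> L1 miss  d=D]
1: W B3 -> L0 miss  d=D]
2: R B5 -> L2 miss  d=-]
3: R B2 -> L2 miss  d=-]
4: R B2 -> L2 hit  d=-]
5: R B4 -> L1 miss wb->B1  d=-]
6: W B4 -> L1 hit  d=D]
7: R B3 -> L0 hit  d=D]
8: R B1 -> L1 miss wb->B4  d=-]
9: R B1 -> L1 hit  d=-]
10: W B1 -> L1 hit  d=D]
11: W B5 -> L2 miss  d=D]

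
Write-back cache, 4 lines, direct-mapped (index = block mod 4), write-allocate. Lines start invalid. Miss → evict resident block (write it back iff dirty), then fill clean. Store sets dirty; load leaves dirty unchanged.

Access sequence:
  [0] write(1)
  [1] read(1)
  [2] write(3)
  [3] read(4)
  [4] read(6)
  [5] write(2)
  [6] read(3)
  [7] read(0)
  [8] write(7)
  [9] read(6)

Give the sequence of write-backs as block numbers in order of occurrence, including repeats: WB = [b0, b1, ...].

WB = [3, 2]

0: W B1 -> L1 miss  d=D]
1: R B1 -> L1 hit  d=D]
2: W B3 -> L3 miss  d=D]
3: R B4 -> L0 miss  d=-]
4: R B6 -> L2 miss  d=-]
5: W B2 -> L2 miss  d=D]
6: R B3 -> L3 hit  d=D]
7: R B0 -> L0 miss  d=-]
8: W B7 -> L3 miss wb->B3  d=D]
9: R B6 -> L2 miss wb->B2  d=-]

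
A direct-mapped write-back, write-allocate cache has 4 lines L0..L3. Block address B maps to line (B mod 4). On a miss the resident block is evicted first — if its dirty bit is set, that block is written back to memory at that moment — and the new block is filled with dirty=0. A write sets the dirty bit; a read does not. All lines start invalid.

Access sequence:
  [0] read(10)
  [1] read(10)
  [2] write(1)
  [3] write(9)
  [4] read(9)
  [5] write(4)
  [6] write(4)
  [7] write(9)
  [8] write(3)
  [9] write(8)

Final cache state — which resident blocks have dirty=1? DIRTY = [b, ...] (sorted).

DIRTY = [3, 8, 9]

0: R B10 -> L2 miss  d=-]
1: R B10 -> L2 hit  d=-]
2: W B1 -> L1 miss  d=D]
3: W B9 -> L1 miss wb->B1  d=D]
4: R B9 -> L1 hit  d=D]
5: W B4 -> L0 miss  d=D]
6: W B4 -> L0 hit  d=D]
7: W B9 -> L1 hit  d=D]
8: W B3 -> L3 miss  d=D]
9: W B8 -> L0 miss wb->B4  d=D]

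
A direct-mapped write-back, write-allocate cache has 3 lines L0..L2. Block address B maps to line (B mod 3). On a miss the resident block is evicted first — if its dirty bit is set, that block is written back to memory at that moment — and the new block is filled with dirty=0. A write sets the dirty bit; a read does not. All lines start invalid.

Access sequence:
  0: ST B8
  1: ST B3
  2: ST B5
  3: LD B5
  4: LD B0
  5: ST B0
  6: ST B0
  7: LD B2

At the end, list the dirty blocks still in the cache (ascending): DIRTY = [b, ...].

  0 | W B8 → L2 miss [D]
  1 | W B3 → L0 miss [D]
  2 | W B5 → L2 miss wb→B8 [D]
  3 | R B5 → L2 hit [D]
  4 | R B0 → L0 miss wb→B3 [-]
  5 | W B0 → L0 hit [D]
  6 | W B0 → L0 hit [D]
  7 | R B2 → L2 miss wb→B5 [-]

DIRTY = [0]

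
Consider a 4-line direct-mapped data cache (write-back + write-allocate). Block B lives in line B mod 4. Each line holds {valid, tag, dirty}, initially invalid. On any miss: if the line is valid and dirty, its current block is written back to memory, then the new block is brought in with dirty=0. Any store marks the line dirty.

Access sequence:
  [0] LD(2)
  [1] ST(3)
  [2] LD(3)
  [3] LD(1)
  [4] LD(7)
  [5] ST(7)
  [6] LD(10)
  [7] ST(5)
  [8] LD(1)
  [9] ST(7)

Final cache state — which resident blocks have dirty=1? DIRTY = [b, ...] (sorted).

DIRTY = [7]

0: R B2 -> L2 miss  d=-]
1: W B3 -> L3 miss  d=D]
2: R B3 -> L3 hit  d=D]
3: R B1 -> L1 miss  d=-]
4: R B7 -> L3 miss wb->B3  d=-]
5: W B7 -> L3 hit  d=D]
6: R B10 -> L2 miss  d=-]
7: W B5 -> L1 miss  d=D]
8: R B1 -> L1 miss wb->B5  d=-]
9: W B7 -> L3 hit  d=D]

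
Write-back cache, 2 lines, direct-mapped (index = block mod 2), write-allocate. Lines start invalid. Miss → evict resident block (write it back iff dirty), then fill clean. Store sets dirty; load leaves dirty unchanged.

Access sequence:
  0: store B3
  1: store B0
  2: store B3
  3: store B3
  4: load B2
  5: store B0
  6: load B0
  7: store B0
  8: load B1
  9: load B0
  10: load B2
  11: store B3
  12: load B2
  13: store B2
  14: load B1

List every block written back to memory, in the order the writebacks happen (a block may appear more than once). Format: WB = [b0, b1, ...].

WB = [0, 3, 0, 3]

0: W B3 → L1 miss [D]
1: W B0 → L0 miss [D]
2: W B3 → L1 hit [D]
3: W B3 → L1 hit [D]
4: R B2 → L0 miss wb→B0 [-]
5: W B0 → L0 miss [D]
6: R B0 → L0 hit [D]
7: W B0 → L0 hit [D]
8: R B1 → L1 miss wb→B3 [-]
9: R B0 → L0 hit [D]
10: R B2 → L0 miss wb→B0 [-]
11: W B3 → L1 miss [D]
12: R B2 → L0 hit [-]
13: W B2 → L0 hit [D]
14: R B1 → L1 miss wb→B3 [-]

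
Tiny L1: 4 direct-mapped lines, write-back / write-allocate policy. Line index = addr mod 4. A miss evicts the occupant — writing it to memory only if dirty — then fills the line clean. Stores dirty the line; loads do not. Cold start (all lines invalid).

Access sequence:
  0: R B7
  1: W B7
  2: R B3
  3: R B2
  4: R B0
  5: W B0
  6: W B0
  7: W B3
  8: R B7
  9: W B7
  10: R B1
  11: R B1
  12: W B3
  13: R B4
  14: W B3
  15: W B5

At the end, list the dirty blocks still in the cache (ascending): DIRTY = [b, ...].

  0 | R B7 → L3 miss [-]
  1 | W B7 → L3 hit [D]
  2 | R B3 → L3 miss wb→B7 [-]
  3 | R B2 → L2 miss [-]
  4 | R B0 → L0 miss [-]
  5 | W B0 → L0 hit [D]
  6 | W B0 → L0 hit [D]
  7 | W B3 → L3 hit [D]
  8 | R B7 → L3 miss wb→B3 [-]
  9 | W B7 → L3 hit [D]
  10 | R B1 → L1 miss [-]
  11 | R B1 → L1 hit [-]
  12 | W B3 → L3 miss wb→B7 [D]
  13 | R B4 → L0 miss wb→B0 [-]
  14 | W B3 → L3 hit [D]
  15 | W B5 → L1 miss [D]

DIRTY = [3, 5]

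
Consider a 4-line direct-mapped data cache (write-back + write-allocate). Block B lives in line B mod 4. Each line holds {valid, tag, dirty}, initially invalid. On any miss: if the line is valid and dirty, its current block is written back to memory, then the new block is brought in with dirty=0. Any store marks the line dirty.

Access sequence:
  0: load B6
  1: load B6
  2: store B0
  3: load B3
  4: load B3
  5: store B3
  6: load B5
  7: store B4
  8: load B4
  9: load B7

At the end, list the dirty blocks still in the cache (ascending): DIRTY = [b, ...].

DIRTY = [4]

0: R B6 → L2 miss [-]
1: R B6 → L2 hit [-]
2: W B0 → L0 miss [D]
3: R B3 → L3 miss [-]
4: R B3 → L3 hit [-]
5: W B3 → L3 hit [D]
6: R B5 → L1 miss [-]
7: W B4 → L0 miss wb→B0 [D]
8: R B4 → L0 hit [D]
9: R B7 → L3 miss wb→B3 [-]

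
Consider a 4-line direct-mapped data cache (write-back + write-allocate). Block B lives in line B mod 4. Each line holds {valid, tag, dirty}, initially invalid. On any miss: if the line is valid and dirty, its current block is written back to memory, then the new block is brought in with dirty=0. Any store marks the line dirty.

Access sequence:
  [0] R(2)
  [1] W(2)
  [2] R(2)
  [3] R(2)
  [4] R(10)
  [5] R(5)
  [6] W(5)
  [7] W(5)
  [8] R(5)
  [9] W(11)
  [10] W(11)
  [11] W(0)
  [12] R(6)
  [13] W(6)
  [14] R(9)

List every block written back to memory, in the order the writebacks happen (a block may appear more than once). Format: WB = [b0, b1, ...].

WB = [2, 5]

0: R B2 -> L2 miss  d=-]
1: W B2 -> L2 hit  d=D]
2: R B2 -> L2 hit  d=D]
3: R B2 -> L2 hit  d=D]
4: R B10 -> L2 miss wb->B2  d=-]
5: R B5 -> L1 miss  d=-]
6: W B5 -> L1 hit  d=D]
7: W B5 -> L1 hit  d=D]
8: R B5 -> L1 hit  d=D]
9: W B11 -> L3 miss  d=D]
10: W B11 -> L3 hit  d=D]
11: W B0 -> L0 miss  d=D]
12: R B6 -> L2 miss  d=-]
13: W B6 -> L2 hit  d=D]
14: R B9 -> L1 miss wb->B5  d=-]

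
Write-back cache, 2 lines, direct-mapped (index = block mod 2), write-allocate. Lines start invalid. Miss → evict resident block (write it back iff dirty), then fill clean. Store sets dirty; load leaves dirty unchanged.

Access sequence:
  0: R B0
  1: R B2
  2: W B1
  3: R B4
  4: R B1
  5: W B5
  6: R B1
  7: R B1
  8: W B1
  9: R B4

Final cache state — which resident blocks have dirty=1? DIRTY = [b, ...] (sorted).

  0 | R B0 → L0 miss [-]
  1 | R B2 → L0 miss [-]
  2 | W B1 → L1 miss [D]
  3 | R B4 → L0 miss [-]
  4 | R B1 → L1 hit [D]
  5 | W B5 → L1 miss wb→B1 [D]
  6 | R B1 → L1 miss wb→B5 [-]
  7 | R B1 → L1 hit [-]
  8 | W B1 → L1 hit [D]
  9 | R B4 → L0 hit [-]

DIRTY = [1]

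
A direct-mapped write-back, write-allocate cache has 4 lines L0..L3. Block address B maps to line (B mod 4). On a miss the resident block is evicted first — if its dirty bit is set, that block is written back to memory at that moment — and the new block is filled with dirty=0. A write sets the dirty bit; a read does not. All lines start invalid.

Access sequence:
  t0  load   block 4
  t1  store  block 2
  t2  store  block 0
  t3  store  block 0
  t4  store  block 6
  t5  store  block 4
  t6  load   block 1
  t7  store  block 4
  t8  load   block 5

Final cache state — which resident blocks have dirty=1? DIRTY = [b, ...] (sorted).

0: R B4 → L0 miss [-]
1: W B2 → L2 miss [D]
2: W B0 → L0 miss [D]
3: W B0 → L0 hit [D]
4: W B6 → L2 miss wb→B2 [D]
5: W B4 → L0 miss wb→B0 [D]
6: R B1 → L1 miss [-]
7: W B4 → L0 hit [D]
8: R B5 → L1 miss [-]

DIRTY = [4, 6]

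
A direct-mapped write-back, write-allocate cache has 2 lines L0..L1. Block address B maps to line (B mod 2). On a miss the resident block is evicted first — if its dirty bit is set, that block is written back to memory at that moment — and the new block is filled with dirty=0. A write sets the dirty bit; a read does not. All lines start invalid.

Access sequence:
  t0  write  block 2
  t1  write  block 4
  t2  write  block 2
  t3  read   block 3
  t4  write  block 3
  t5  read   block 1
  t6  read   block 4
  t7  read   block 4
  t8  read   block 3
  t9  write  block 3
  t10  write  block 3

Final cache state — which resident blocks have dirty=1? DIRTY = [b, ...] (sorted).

0: W B2 -> L0 miss  d=D]
1: W B4 -> L0 miss wb->B2  d=D]
2: W B2 -> L0 miss wb->B4  d=D]
3: R B3 -> L1 miss  d=-]
4: W B3 -> L1 hit  d=D]
5: R B1 -> L1 miss wb->B3  d=-]
6: R B4 -> L0 miss wb->B2  d=-]
7: R B4 -> L0 hit  d=-]
8: R B3 -> L1 miss  d=-]
9: W B3 -> L1 hit  d=D]
10: W B3 -> L1 hit  d=D]

DIRTY = [3]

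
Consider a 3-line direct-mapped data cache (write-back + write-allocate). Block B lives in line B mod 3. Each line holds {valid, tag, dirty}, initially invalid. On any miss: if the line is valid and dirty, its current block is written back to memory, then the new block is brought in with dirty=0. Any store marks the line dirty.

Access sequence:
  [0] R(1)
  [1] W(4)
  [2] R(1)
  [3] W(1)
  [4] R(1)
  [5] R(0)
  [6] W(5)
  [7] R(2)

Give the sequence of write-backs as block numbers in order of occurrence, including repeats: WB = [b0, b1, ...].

  0 | R B1 → L1 miss [-]
  1 | W B4 → L1 miss [D]
  2 | R B1 → L1 miss wb→B4 [-]
  3 | W B1 → L1 hit [D]
  4 | R B1 → L1 hit [D]
  5 | R B0 → L0 miss [-]
  6 | W B5 → L2 miss [D]
  7 | R B2 → L2 miss wb→B5 [-]

WB = [4, 5]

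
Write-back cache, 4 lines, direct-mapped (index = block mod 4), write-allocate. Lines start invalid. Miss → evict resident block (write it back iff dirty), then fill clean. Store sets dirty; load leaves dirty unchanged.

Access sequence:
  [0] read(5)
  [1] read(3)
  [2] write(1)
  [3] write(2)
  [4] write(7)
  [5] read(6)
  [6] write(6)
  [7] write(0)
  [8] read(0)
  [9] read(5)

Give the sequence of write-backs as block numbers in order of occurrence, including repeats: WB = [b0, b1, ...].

0: R B5 → L1 miss [-]
1: R B3 → L3 miss [-]
2: W B1 → L1 miss [D]
3: W B2 → L2 miss [D]
4: W B7 → L3 miss [D]
5: R B6 → L2 miss wb→B2 [-]
6: W B6 → L2 hit [D]
7: W B0 → L0 miss [D]
8: R B0 → L0 hit [D]
9: R B5 → L1 miss wb→B1 [-]

WB = [2, 1]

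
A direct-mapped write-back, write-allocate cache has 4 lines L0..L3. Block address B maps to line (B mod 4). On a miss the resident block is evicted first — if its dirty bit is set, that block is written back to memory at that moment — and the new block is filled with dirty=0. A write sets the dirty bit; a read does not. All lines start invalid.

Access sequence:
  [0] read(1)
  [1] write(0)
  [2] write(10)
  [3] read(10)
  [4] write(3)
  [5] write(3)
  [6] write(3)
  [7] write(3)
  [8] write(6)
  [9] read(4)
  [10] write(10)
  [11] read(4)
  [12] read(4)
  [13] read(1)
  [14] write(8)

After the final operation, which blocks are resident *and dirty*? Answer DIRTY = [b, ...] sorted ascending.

0: R B1 -> L1 miss  d=-]
1: W B0 -> L0 miss  d=D]
2: W B10 -> L2 miss  d=D]
3: R B10 -> L2 hit  d=D]
4: W B3 -> L3 miss  d=D]
5: W B3 -> L3 hit  d=D]
6: W B3 -> L3 hit  d=D]
7: W B3 -> L3 hit  d=D]
8: W B6 -> L2 miss wb->B10  d=D]
9: R B4 -> L0 miss wb->B0  d=-]
10: W B10 -> L2 miss wb->B6  d=D]
11: R B4 -> L0 hit  d=-]
12: R B4 -> L0 hit  d=-]
13: R B1 -> L1 hit  d=-]
14: W B8 -> L0 miss  d=D]

DIRTY = [3, 8, 10]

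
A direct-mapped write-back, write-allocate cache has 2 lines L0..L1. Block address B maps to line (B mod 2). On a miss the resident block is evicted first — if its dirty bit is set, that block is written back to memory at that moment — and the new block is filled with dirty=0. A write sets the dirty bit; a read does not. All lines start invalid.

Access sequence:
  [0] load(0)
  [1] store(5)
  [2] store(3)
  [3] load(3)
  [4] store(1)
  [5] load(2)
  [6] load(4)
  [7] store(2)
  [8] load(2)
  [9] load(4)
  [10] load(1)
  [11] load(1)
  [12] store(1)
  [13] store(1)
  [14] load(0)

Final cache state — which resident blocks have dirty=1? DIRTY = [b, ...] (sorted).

DIRTY = [1]

0: R B0 -> L0 miss  d=-]
1: W B5 -> L1 miss  d=D]
2: W B3 -> L1 miss wb->B5  d=D]
3: R B3 -> L1 hit  d=D]
4: W B1 -> L1 miss wb->B3  d=D]
5: R B2 -> L0 miss  d=-]
6: R B4 -> L0 miss  d=-]
7: W B2 -> L0 miss  d=D]
8: R B2 -> L0 hit  d=D]
9: R B4 -> L0 miss wb->B2  d=-]
10: R B1 -> L1 hit  d=D]
11: R B1 -> L1 hit  d=D]
12: W B1 -> L1 hit  d=D]
13: W B1 -> L1 hit  d=D]
14: R B0 -> L0 miss  d=-]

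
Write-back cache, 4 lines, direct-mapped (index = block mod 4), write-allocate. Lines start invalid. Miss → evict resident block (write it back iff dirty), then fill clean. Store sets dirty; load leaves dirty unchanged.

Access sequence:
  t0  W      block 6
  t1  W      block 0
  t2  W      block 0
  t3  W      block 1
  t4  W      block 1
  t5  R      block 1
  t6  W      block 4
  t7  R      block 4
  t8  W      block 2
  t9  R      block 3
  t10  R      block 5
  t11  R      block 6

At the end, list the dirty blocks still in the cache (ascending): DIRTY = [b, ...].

DIRTY = [4]

0: W B6 → L2 miss [D]
1: W B0 → L0 miss [D]
2: W B0 → L0 hit [D]
3: W B1 → L1 miss [D]
4: W B1 → L1 hit [D]
5: R B1 → L1 hit [D]
6: W B4 → L0 miss wb→B0 [D]
7: R B4 → L0 hit [D]
8: W B2 → L2 miss wb→B6 [D]
9: R B3 → L3 miss [-]
10: R B5 → L1 miss wb→B1 [-]
11: R B6 → L2 miss wb→B2 [-]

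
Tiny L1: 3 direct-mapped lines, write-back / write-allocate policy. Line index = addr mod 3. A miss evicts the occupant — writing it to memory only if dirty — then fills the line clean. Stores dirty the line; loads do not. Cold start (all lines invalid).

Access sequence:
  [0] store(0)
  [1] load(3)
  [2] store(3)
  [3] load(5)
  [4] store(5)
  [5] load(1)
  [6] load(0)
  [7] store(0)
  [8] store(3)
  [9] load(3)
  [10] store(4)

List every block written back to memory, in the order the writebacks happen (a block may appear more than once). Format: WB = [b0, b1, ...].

  0 | W B0 → L0 miss [D]
  1 | R B3 → L0 miss wb→B0 [-]
  2 | W B3 → L0 hit [D]
  3 | R B5 → L2 miss [-]
  4 | W B5 → L2 hit [D]
  5 | R B1 → L1 miss [-]
  6 | R B0 → L0 miss wb→B3 [-]
  7 | W B0 → L0 hit [D]
  8 | W B3 → L0 miss wb→B0 [D]
  9 | R B3 → L0 hit [D]
  10 | W B4 → L1 miss [D]

WB = [0, 3, 0]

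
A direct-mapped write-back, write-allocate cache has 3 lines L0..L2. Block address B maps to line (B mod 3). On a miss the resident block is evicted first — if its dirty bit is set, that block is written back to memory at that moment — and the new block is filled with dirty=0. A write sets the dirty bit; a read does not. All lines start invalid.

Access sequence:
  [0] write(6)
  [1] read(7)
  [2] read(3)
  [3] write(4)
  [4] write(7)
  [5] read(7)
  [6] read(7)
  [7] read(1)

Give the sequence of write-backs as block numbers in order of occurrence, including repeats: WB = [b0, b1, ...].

0: W B6 -> L0 miss  d=D]
1: R B7 -> L1 miss  d=-]
2: R B3 -> L0 miss wb->B6  d=-]
3: W B4 -> L1 miss  d=D]
4: W B7 -> L1 miss wb->B4  d=D]
5: R B7 -> L1 hit  d=D]
6: R B7 -> L1 hit  d=D]
7: R B1 -> L1 miss wb->B7  d=-]

WB = [6, 4, 7]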